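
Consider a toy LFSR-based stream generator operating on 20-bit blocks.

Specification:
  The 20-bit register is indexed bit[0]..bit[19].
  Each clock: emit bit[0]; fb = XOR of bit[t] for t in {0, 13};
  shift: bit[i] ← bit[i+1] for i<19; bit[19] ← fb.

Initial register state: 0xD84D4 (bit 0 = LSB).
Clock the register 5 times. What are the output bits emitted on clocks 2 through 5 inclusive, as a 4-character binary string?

reg_0 = 0xD84D4
clock 1: out=0, reg = 0x6C26A
clock 2: out=0, reg = 0x36135
clock 3: out=1, reg = 0x1B09A
clock 4: out=0, reg = 0x8D84D
clock 5: out=1, reg = 0xC6C26

0101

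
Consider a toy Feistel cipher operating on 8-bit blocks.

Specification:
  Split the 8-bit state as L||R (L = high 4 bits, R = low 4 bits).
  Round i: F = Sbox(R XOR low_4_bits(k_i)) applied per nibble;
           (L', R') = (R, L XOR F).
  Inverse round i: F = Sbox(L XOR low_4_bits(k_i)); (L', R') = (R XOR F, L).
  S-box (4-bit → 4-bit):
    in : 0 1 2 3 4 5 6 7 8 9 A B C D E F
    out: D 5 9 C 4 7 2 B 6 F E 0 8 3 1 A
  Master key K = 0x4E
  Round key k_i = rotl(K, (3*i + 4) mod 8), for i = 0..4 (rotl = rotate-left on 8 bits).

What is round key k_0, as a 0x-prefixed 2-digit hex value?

K = 0x4E
k_0 = rotl(K, (3*0+4) mod 8) = rotl(K, 4) = 0xE4

0xE4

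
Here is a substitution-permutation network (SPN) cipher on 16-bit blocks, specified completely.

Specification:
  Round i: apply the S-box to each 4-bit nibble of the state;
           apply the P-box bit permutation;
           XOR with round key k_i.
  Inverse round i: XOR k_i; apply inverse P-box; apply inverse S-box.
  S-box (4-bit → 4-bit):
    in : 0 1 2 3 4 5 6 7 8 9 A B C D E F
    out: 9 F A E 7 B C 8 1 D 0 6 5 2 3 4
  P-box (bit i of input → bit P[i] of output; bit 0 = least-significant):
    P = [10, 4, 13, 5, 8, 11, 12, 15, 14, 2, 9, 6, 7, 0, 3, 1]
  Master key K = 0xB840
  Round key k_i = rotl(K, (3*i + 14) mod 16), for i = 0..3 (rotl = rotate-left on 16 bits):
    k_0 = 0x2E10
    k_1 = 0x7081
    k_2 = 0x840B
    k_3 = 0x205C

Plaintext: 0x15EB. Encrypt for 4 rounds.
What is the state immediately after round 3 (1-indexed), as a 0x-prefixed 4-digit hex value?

s_0 = plaintext = 0x15EB
s_1 = Round(s_0, k_0) = 0x47CF
s_2 = Round(s_1, k_1) = 0x4148
s_3 = Round(s_2, k_2) = 0xDBC6
s_4 = Round(s_3, k_3) = 0x1379

0xDBC6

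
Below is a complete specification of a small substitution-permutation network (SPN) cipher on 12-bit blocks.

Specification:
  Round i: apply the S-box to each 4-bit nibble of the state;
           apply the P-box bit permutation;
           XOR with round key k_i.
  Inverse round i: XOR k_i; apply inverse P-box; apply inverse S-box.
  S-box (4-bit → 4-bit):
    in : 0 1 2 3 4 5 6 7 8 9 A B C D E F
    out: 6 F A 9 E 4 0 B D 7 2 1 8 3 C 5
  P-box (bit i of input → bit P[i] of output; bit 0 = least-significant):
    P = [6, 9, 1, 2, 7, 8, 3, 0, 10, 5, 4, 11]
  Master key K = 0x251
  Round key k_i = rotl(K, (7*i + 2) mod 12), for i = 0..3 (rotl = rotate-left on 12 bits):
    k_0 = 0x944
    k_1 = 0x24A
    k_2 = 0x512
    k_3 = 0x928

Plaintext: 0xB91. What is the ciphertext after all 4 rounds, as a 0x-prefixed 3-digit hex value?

s_0 = plaintext = 0xB91
s_1 = Round(s_0, k_0) = 0xE8A
s_2 = Round(s_1, k_1) = 0x8D3
s_3 = Round(s_2, k_2) = 0x8C6
s_4 = Round(s_3, k_3) = 0x539

0x539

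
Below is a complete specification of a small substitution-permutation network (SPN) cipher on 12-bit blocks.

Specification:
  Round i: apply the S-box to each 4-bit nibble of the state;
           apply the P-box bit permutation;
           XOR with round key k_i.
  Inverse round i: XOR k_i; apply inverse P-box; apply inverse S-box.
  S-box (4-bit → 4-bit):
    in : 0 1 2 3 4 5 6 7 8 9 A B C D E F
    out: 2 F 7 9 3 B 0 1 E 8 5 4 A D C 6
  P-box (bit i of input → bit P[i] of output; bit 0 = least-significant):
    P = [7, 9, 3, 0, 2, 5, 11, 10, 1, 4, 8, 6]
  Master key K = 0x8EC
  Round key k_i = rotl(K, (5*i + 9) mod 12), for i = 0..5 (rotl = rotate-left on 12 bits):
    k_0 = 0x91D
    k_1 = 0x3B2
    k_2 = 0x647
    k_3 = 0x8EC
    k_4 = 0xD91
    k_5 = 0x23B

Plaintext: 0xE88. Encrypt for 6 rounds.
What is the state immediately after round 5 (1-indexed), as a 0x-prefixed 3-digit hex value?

0xD30

s_0 = plaintext = 0xE88
s_1 = Round(s_0, k_0) = 0x674
s_2 = Round(s_1, k_1) = 0x136
s_3 = Round(s_2, k_2) = 0x311
s_4 = Round(s_3, k_3) = 0x603
s_5 = Round(s_4, k_4) = 0xD30
s_6 = Round(s_5, k_5) = 0x57D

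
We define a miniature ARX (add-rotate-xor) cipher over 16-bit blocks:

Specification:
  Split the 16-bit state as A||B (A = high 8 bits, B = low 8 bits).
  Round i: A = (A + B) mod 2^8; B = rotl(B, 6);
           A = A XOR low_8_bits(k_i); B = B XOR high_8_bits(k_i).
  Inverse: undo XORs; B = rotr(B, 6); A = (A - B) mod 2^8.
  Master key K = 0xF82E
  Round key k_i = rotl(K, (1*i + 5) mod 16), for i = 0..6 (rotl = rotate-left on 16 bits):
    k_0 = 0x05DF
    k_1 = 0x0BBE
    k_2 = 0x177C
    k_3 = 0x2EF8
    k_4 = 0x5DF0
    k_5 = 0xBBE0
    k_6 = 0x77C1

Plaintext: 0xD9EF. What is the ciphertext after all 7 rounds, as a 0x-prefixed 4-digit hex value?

s_0 = plaintext = 0xD9EF
s_1 = Round(s_0, k_0) = 0x17FE
s_2 = Round(s_1, k_1) = 0xABB4
s_3 = Round(s_2, k_2) = 0x233A
s_4 = Round(s_3, k_3) = 0xA5A0
s_5 = Round(s_4, k_4) = 0xB575
s_6 = Round(s_5, k_5) = 0xCAE6
s_7 = Round(s_6, k_6) = 0x71CE

0x71CE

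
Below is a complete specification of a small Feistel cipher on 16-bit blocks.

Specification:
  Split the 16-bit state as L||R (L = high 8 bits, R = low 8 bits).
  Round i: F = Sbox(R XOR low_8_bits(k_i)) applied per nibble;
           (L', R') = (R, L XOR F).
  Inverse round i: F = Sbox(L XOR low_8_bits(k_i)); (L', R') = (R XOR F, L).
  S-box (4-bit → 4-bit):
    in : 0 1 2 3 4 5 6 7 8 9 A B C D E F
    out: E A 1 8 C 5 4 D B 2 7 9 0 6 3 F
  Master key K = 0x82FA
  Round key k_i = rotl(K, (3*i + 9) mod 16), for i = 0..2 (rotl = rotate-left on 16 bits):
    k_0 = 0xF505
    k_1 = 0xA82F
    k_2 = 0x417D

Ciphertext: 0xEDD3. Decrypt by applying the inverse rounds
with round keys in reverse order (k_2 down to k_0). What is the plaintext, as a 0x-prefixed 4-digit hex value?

0x4F8C

s_0 = ciphertext = 0xEDD3
s_1 = InvRound(s_0, k_2) = 0xFDED
s_2 = InvRound(s_1, k_1) = 0x8CFD
s_3 = InvRound(s_2, k_0) = 0x4F8C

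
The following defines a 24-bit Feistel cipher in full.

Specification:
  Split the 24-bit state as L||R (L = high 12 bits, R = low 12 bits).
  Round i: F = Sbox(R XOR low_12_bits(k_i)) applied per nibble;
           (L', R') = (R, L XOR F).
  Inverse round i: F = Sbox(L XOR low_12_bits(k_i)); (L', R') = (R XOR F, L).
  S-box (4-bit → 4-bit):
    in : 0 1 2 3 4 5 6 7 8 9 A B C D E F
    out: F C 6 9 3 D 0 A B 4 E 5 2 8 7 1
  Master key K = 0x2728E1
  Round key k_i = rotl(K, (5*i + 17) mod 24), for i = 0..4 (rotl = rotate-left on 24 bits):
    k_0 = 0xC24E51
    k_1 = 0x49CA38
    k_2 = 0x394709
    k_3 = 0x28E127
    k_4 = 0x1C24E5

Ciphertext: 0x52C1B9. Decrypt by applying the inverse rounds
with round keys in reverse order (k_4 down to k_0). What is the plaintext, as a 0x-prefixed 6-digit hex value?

s_0 = ciphertext = 0x52C1B9
s_1 = InvRound(s_0, k_4) = 0xD9D52C
s_2 = InvRound(s_1, k_3) = 0x772D9D
s_3 = InvRound(s_2, k_2) = 0x238772
s_4 = InvRound(s_3, k_1) = 0xC8D238
s_5 = InvRound(s_4, k_0) = 0x4BAC8D

0x4BAC8D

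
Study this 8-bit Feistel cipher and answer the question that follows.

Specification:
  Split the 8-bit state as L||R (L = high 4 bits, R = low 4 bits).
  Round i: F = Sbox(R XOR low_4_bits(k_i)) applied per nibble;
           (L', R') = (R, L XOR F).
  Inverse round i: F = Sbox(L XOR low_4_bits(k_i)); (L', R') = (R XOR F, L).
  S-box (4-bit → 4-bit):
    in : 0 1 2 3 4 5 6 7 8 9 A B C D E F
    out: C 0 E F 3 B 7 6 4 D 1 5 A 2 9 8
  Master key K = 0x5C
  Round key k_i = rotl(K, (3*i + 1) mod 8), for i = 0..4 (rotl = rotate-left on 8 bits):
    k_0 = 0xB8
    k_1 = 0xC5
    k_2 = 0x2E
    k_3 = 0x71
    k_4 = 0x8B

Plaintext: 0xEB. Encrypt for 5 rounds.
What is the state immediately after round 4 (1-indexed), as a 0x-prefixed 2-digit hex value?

s_0 = plaintext = 0xEB
s_1 = Round(s_0, k_0) = 0xB1
s_2 = Round(s_1, k_1) = 0x18
s_3 = Round(s_2, k_2) = 0x86
s_4 = Round(s_3, k_3) = 0x6E
s_5 = Round(s_4, k_4) = 0xED

0x6E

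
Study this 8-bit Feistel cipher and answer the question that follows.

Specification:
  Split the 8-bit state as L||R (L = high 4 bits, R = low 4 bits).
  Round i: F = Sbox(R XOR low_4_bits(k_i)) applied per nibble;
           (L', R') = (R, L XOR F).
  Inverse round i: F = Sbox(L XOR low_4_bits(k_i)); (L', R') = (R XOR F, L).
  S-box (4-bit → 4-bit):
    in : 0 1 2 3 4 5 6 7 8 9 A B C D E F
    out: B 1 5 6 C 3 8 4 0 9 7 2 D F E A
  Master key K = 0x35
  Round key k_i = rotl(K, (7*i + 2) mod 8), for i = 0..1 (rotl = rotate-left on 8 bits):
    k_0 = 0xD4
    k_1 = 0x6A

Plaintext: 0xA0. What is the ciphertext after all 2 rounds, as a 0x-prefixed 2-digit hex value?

0x6D

s_0 = plaintext = 0xA0
s_1 = Round(s_0, k_0) = 0x06
s_2 = Round(s_1, k_1) = 0x6D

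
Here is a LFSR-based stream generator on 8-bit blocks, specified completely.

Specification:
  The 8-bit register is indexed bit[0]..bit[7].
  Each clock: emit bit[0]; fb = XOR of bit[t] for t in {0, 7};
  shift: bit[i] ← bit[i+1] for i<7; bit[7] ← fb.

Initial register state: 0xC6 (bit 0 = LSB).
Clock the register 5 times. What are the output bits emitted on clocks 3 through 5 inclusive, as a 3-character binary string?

reg_0 = 0xC6
clock 1: out=0, reg = 0xE3
clock 2: out=1, reg = 0x71
clock 3: out=1, reg = 0xB8
clock 4: out=0, reg = 0xDC
clock 5: out=0, reg = 0xEE

100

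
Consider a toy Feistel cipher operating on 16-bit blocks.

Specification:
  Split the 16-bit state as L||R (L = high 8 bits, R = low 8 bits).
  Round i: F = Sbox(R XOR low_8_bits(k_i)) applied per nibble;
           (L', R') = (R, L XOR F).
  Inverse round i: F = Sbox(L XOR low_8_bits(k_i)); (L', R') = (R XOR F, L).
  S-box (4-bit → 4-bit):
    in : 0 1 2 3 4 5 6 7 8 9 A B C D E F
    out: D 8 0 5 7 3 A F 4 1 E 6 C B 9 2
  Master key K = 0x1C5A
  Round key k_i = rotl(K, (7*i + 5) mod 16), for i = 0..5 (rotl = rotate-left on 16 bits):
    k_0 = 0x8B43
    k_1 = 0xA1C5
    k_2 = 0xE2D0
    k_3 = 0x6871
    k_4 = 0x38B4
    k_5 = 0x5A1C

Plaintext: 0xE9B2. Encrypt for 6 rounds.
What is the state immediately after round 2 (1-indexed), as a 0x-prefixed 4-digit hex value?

0xC165

s_0 = plaintext = 0xE9B2
s_1 = Round(s_0, k_0) = 0xB2C1
s_2 = Round(s_1, k_1) = 0xC165
s_3 = Round(s_2, k_2) = 0x65A2
s_4 = Round(s_3, k_3) = 0xA2D0
s_5 = Round(s_4, k_4) = 0xD005
s_6 = Round(s_5, k_5) = 0x0551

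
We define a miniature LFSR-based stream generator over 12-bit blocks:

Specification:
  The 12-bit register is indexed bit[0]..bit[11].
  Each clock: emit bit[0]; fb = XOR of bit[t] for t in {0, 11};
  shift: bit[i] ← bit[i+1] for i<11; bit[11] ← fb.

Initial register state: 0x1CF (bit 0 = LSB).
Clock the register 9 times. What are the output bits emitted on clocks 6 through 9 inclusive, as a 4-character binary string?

0111

reg_0 = 0x1CF
clock 1: out=1, reg = 0x8E7
clock 2: out=1, reg = 0x473
clock 3: out=1, reg = 0xA39
clock 4: out=1, reg = 0x51C
clock 5: out=0, reg = 0x28E
clock 6: out=0, reg = 0x147
clock 7: out=1, reg = 0x8A3
clock 8: out=1, reg = 0x451
clock 9: out=1, reg = 0xA28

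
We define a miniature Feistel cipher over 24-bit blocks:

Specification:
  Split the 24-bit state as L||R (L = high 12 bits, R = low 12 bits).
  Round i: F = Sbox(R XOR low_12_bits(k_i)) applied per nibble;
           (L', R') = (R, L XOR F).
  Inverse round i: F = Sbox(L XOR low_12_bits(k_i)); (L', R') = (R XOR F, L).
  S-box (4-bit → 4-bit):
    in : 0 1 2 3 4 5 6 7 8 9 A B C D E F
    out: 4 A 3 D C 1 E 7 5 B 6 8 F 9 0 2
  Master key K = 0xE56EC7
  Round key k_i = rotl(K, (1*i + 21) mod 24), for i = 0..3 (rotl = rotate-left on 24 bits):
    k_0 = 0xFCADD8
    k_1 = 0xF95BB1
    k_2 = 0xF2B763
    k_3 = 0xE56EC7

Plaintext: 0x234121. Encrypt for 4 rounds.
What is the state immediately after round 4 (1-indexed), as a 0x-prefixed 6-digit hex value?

s_0 = plaintext = 0x234121
s_1 = Round(s_0, k_0) = 0x121D1F
s_2 = Round(s_1, k_1) = 0xD1FF41
s_3 = Round(s_2, k_2) = 0xF4182C
s_4 = Round(s_3, k_3) = 0x82C149

0x82C149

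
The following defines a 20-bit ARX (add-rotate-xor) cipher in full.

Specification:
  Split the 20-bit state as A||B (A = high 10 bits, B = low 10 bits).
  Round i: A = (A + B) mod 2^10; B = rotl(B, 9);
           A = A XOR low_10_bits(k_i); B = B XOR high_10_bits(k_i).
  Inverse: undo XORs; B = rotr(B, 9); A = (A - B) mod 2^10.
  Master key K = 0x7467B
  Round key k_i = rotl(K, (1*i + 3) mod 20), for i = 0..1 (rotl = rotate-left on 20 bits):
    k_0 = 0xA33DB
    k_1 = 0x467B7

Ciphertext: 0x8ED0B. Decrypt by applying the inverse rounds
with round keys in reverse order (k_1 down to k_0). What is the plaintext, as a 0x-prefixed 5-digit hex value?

s_0 = ciphertext = 0x8ED0B
s_1 = InvRound(s_0, k_1) = 0x5A024
s_2 = InvRound(s_1, k_0) = 0x58951

0x58951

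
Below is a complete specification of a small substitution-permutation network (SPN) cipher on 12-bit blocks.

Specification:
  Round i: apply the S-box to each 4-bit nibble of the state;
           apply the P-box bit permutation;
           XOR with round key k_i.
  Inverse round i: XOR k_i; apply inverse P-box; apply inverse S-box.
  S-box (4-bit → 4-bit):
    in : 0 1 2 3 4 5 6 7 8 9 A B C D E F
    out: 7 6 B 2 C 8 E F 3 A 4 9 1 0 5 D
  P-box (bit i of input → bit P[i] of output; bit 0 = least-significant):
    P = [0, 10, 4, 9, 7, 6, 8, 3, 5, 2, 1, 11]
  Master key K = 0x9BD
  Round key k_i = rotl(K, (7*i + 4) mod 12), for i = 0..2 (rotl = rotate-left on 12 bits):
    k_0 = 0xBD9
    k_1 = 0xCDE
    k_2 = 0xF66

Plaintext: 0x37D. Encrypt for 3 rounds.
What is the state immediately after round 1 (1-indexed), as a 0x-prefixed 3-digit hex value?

s_0 = plaintext = 0x37D
s_1 = Round(s_0, k_0) = 0xA15
s_2 = Round(s_1, k_1) = 0xF9C
s_3 = Round(s_2, k_2) = 0x70D

0xA15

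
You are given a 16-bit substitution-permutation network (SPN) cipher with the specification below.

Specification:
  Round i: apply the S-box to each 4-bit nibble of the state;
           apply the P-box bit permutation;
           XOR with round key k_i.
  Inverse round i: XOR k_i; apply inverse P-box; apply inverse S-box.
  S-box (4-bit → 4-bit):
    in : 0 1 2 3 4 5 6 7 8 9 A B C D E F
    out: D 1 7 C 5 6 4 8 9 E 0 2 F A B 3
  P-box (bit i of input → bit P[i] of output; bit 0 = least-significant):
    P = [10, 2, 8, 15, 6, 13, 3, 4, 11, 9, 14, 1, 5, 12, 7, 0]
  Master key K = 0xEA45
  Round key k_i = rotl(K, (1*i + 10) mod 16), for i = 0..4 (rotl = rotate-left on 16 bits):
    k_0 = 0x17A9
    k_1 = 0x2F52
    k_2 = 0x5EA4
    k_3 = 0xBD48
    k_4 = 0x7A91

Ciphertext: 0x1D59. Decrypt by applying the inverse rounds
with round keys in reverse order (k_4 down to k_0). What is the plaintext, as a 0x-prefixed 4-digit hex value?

0xB810

s_0 = ciphertext = 0x1D59
s_1 = InvRound(s_0, k_4) = 0x6524
s_2 = InvRound(s_1, k_3) = 0xF44D
s_3 = InvRound(s_2, k_2) = 0x0F27
s_4 = InvRound(s_3, k_1) = 0x8AEB
s_5 = InvRound(s_4, k_0) = 0xB810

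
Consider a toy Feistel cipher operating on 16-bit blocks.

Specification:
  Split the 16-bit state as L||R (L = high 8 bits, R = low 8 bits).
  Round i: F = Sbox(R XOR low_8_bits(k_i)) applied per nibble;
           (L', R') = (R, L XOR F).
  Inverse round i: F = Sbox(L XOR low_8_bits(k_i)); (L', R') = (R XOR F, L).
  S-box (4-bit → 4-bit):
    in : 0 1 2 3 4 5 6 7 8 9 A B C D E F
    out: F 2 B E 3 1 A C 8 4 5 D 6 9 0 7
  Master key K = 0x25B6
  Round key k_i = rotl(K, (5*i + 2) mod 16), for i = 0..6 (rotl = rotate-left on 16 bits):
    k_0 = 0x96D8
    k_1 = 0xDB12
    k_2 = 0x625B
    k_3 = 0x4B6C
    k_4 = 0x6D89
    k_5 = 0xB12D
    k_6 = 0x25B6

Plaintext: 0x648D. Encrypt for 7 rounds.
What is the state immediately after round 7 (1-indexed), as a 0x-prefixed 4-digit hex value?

s_0 = plaintext = 0x648D
s_1 = Round(s_0, k_0) = 0x8D75
s_2 = Round(s_1, k_1) = 0x7521
s_3 = Round(s_2, k_2) = 0x21B0
s_4 = Round(s_3, k_3) = 0xB0B7
s_5 = Round(s_4, k_4) = 0xB750
s_6 = Round(s_5, k_5) = 0x507E
s_7 = Round(s_6, k_6) = 0x7E38

0x7E38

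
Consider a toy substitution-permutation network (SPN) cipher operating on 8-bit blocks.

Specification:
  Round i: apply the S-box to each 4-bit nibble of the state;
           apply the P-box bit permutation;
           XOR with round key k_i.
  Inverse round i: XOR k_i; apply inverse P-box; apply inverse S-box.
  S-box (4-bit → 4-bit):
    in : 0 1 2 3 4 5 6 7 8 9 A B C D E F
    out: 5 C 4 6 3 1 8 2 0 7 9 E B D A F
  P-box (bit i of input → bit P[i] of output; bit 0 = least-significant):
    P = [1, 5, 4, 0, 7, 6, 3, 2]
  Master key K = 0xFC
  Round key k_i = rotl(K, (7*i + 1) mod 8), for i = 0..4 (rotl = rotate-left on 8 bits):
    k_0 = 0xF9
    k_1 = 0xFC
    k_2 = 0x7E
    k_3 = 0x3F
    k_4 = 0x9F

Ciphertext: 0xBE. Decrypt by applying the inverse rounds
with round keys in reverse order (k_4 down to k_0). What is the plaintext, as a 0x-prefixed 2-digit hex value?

0x0E

s_0 = ciphertext = 0xBE
s_1 = InvRound(s_0, k_4) = 0x8E
s_2 = InvRound(s_1, k_3) = 0x5B
s_3 = InvRound(s_2, k_2) = 0x6E
s_4 = InvRound(s_3, k_1) = 0x50
s_5 = InvRound(s_4, k_0) = 0x0E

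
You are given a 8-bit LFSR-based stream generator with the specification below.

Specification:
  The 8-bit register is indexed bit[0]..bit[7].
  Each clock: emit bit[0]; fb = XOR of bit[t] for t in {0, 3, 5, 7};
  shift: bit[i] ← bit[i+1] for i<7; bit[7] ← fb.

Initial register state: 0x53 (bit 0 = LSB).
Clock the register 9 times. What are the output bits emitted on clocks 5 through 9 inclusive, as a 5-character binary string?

reg_0 = 0x53
clock 1: out=1, reg = 0xA9
clock 2: out=1, reg = 0x54
clock 3: out=0, reg = 0x2A
clock 4: out=0, reg = 0x15
clock 5: out=1, reg = 0x8A
clock 6: out=0, reg = 0x45
clock 7: out=1, reg = 0xA2
clock 8: out=0, reg = 0x51
clock 9: out=1, reg = 0xA8

10101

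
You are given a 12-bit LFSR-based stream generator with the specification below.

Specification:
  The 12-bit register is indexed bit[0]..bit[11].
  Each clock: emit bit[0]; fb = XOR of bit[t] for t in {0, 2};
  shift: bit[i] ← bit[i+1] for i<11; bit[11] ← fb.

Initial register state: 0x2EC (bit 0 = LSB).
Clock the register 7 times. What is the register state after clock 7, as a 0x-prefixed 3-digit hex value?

reg_0 = 0x2EC
clock 1: out=0, reg = 0x976
clock 2: out=0, reg = 0xCBB
clock 3: out=1, reg = 0xE5D
clock 4: out=1, reg = 0x72E
clock 5: out=0, reg = 0xB97
clock 6: out=1, reg = 0x5CB
clock 7: out=1, reg = 0xAE5

0xAE5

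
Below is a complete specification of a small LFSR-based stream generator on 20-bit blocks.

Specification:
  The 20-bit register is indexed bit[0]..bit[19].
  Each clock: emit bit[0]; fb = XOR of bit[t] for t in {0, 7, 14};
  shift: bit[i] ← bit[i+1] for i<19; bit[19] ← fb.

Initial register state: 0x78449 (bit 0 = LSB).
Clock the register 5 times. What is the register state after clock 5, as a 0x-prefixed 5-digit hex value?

0xFBC22

reg_0 = 0x78449
clock 1: out=1, reg = 0xBC224
clock 2: out=0, reg = 0xDE112
clock 3: out=0, reg = 0xEF089
clock 4: out=1, reg = 0xF7844
clock 5: out=0, reg = 0xFBC22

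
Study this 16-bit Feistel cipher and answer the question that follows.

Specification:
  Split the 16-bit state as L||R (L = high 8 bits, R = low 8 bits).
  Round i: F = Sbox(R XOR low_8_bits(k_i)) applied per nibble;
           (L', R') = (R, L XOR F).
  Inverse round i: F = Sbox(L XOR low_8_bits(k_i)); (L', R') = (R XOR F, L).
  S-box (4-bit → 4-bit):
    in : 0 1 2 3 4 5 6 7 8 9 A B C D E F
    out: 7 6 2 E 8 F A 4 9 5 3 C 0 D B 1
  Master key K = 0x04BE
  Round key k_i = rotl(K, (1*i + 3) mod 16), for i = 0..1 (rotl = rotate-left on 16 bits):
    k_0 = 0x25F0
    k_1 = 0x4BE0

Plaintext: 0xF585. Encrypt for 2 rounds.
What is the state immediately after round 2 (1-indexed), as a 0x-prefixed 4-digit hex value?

s_0 = plaintext = 0xF585
s_1 = Round(s_0, k_0) = 0x85BA
s_2 = Round(s_1, k_1) = 0xBA76

0xBA76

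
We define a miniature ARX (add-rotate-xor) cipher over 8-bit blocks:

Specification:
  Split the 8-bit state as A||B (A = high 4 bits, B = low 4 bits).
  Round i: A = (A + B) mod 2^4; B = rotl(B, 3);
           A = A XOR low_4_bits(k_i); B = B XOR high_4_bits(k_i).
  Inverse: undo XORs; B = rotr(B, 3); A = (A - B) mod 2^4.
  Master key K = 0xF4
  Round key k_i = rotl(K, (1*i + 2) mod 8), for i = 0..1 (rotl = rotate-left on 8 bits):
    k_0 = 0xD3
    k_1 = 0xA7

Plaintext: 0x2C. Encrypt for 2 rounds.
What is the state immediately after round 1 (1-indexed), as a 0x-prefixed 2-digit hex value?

0xDB

s_0 = plaintext = 0x2C
s_1 = Round(s_0, k_0) = 0xDB
s_2 = Round(s_1, k_1) = 0xF7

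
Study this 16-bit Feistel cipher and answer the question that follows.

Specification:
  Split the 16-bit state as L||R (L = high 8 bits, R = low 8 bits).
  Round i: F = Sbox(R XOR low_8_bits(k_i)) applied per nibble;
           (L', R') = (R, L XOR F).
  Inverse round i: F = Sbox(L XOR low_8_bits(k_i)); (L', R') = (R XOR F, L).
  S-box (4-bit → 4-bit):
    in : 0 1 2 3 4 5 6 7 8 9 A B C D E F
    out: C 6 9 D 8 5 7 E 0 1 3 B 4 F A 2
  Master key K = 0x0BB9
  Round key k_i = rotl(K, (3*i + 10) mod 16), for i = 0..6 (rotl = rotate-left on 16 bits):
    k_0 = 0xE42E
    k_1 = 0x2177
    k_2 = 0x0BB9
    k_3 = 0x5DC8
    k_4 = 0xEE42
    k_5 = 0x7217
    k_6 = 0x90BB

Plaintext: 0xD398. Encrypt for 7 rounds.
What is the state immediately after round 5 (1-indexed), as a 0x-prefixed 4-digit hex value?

0x657E

s_0 = plaintext = 0xD398
s_1 = Round(s_0, k_0) = 0x9864
s_2 = Round(s_1, k_1) = 0x64F5
s_3 = Round(s_2, k_2) = 0xF5E0
s_4 = Round(s_3, k_3) = 0xE065
s_5 = Round(s_4, k_4) = 0x657E
s_6 = Round(s_5, k_5) = 0x7E14
s_7 = Round(s_6, k_6) = 0x144C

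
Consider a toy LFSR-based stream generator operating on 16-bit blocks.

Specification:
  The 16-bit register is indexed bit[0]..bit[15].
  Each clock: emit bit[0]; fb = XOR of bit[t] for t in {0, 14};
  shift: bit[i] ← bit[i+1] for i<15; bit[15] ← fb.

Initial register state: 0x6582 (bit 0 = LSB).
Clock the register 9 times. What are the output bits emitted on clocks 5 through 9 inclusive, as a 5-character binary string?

reg_0 = 0x6582
clock 1: out=0, reg = 0xB2C1
clock 2: out=1, reg = 0xD960
clock 3: out=0, reg = 0xECB0
clock 4: out=0, reg = 0xF658
clock 5: out=0, reg = 0xFB2C
clock 6: out=0, reg = 0xFD96
clock 7: out=0, reg = 0xFECB
clock 8: out=1, reg = 0x7F65
clock 9: out=1, reg = 0x3FB2

00011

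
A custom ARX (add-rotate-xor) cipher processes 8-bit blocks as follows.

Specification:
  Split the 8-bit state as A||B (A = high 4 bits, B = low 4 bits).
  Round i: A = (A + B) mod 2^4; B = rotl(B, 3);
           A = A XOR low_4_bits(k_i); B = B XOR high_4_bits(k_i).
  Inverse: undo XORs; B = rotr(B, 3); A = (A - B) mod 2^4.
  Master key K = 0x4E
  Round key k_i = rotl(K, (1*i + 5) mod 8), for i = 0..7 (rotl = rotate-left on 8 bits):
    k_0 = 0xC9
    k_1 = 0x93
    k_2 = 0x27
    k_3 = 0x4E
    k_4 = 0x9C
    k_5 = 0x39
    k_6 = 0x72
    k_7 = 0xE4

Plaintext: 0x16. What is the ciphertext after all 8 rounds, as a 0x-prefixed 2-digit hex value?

s_0 = plaintext = 0x16
s_1 = Round(s_0, k_0) = 0xEF
s_2 = Round(s_1, k_1) = 0xE6
s_3 = Round(s_2, k_2) = 0x31
s_4 = Round(s_3, k_3) = 0xAC
s_5 = Round(s_4, k_4) = 0xAF
s_6 = Round(s_5, k_5) = 0x0C
s_7 = Round(s_6, k_6) = 0xE1
s_8 = Round(s_7, k_7) = 0xB6

0xB6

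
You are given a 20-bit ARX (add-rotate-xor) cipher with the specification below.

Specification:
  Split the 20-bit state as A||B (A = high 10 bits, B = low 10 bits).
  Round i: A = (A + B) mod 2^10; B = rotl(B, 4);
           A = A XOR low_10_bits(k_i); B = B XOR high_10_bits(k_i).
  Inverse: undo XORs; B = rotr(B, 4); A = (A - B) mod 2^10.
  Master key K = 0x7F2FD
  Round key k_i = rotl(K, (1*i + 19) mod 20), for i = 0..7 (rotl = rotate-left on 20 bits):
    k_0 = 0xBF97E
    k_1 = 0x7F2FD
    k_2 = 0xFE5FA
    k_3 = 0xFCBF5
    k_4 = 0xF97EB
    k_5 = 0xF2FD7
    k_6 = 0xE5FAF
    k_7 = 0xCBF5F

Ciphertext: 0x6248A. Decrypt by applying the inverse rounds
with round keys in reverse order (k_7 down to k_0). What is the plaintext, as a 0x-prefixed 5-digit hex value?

0x8BC20

s_0 = ciphertext = 0x6248A
s_1 = InvRound(s_0, k_7) = 0x5717A
s_2 = InvRound(s_1, k_6) = 0xE176E
s_3 = InvRound(s_2, k_5) = 0xC214A
s_4 = InvRound(s_3, k_4) = 0x3E7EA
s_5 = InvRound(s_4, k_3) = 0x42E01
s_6 = InvRound(s_5, k_2) = 0xB4A1F
s_7 = InvRound(s_6, k_1) = 0xCC4FE
s_8 = InvRound(s_7, k_0) = 0x8BC20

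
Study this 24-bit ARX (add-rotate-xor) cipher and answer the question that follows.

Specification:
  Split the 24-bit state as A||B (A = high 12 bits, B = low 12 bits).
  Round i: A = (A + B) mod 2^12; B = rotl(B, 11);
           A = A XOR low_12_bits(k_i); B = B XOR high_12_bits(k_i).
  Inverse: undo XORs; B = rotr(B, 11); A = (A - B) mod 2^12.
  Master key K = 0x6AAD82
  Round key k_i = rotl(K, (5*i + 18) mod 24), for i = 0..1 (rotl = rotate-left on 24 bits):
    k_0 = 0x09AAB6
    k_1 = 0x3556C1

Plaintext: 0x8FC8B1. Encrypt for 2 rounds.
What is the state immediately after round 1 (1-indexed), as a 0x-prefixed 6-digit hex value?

s_0 = plaintext = 0x8FC8B1
s_1 = Round(s_0, k_0) = 0xB1BCC2
s_2 = Round(s_1, k_1) = 0x11C534

0xB1BCC2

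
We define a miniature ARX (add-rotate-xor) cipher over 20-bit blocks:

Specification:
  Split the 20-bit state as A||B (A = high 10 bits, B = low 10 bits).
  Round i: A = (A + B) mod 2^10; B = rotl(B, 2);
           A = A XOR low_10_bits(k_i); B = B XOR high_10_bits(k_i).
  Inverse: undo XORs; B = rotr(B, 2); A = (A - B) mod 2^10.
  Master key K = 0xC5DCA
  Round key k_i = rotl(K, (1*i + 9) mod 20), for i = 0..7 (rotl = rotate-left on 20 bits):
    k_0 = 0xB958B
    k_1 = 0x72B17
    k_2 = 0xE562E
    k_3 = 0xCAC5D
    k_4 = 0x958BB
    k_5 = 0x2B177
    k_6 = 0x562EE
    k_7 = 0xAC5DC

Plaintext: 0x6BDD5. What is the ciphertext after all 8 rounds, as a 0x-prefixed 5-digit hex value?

0x49CC7

s_0 = plaintext = 0x6BDD5
s_1 = Round(s_0, k_0) = 0x83DB0
s_2 = Round(s_1, k_1) = 0x2A30B
s_3 = Round(s_2, k_2) = 0x677BA
s_4 = Round(s_3, k_3) = 0x429C0
s_5 = Round(s_4, k_4) = 0x9C557
s_6 = Round(s_5, k_5) = 0xAFDF1
s_7 = Round(s_6, k_6) = 0x97A9D
s_8 = Round(s_7, k_7) = 0x49CC7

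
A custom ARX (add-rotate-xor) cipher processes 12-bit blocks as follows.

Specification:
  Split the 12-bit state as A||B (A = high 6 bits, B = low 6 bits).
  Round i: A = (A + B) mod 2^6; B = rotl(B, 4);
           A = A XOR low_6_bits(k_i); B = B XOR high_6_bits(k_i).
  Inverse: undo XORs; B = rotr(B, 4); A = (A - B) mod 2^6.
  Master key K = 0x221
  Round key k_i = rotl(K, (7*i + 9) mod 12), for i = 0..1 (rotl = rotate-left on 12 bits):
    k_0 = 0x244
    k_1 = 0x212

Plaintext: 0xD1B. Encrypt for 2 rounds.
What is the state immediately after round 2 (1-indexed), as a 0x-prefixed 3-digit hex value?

0x637

s_0 = plaintext = 0xD1B
s_1 = Round(s_0, k_0) = 0x2FF
s_2 = Round(s_1, k_1) = 0x637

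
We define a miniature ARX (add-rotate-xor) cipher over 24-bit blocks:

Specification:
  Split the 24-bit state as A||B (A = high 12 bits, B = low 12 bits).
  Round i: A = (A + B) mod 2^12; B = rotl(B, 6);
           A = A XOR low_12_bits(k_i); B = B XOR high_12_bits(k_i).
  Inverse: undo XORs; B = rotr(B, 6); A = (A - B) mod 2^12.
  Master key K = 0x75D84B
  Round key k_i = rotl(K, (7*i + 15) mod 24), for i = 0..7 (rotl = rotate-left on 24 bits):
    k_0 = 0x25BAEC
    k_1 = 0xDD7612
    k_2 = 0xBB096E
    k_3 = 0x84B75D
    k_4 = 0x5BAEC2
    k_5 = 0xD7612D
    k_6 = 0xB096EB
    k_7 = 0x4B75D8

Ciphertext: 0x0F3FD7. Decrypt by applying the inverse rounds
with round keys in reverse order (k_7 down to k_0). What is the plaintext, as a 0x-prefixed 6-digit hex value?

s_0 = ciphertext = 0x0F3FD7
s_1 = InvRound(s_0, k_7) = 0xCFE82D
s_2 = InvRound(s_1, k_6) = 0x10990C
s_3 = InvRound(s_2, k_5) = 0x193E91
s_4 = InvRound(s_3, k_4) = 0x465AEC
s_5 = InvRound(s_4, k_3) = 0x96E9CA
s_6 = InvRound(s_5, k_2) = 0x177E89
s_7 = InvRound(s_6, k_1) = 0xFD878D
s_8 = InvRound(s_7, k_0) = 0xF9D597

0xF9D597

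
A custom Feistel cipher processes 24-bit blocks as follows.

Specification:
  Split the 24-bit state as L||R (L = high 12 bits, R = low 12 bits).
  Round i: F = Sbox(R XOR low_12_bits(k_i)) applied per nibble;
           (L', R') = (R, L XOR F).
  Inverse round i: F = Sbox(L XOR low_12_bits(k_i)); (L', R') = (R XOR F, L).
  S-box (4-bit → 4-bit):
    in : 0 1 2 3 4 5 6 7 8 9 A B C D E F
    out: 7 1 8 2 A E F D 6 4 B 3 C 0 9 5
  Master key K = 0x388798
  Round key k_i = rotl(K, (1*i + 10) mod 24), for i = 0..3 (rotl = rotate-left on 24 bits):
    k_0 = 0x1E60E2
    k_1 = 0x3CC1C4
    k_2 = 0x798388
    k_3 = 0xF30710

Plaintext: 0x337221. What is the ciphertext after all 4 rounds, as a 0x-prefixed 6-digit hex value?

s_0 = plaintext = 0x337221
s_1 = Round(s_0, k_0) = 0x221BF5
s_2 = Round(s_1, k_1) = 0xBF5900
s_3 = Round(s_2, k_2) = 0x900093
s_4 = Round(s_3, k_3) = 0x093462

0x093462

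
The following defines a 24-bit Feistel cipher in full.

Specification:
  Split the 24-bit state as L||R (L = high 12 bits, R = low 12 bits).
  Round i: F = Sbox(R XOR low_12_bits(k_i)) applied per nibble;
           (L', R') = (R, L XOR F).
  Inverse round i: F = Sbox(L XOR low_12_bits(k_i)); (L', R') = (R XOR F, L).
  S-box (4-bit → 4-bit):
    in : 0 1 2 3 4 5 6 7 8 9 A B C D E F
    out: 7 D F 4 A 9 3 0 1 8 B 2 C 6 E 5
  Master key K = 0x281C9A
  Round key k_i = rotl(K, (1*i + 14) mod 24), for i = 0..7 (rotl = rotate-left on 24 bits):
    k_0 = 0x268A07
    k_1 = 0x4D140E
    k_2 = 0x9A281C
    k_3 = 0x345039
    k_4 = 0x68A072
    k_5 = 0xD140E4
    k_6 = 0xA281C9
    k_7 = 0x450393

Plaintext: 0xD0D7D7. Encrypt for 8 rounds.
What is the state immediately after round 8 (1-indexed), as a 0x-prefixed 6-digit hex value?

s_0 = plaintext = 0xD0D7D7
s_1 = Round(s_0, k_0) = 0x7D7B6A
s_2 = Round(s_1, k_1) = 0xB6A2ED
s_3 = Round(s_2, k_2) = 0x2ED037
s_4 = Round(s_3, k_3) = 0x037593
s_5 = Round(s_4, k_4) = 0x5939DA
s_6 = Round(s_5, k_5) = 0x9DADDD
s_7 = Round(s_6, k_6) = 0xDDD500
s_8 = Round(s_7, k_7) = 0x500E59

0x500E59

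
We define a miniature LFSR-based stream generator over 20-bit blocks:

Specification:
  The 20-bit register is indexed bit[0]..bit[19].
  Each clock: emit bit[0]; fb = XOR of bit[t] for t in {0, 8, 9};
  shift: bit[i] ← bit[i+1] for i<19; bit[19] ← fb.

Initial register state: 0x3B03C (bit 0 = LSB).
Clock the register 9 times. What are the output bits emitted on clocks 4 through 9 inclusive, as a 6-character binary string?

reg_0 = 0x3B03C
clock 1: out=0, reg = 0x1D81E
clock 2: out=0, reg = 0x0EC0F
clock 3: out=1, reg = 0x87607
clock 4: out=1, reg = 0x43B03
clock 5: out=1, reg = 0xA1D81
clock 6: out=1, reg = 0x50EC0
clock 7: out=0, reg = 0xA8760
clock 8: out=0, reg = 0x543B0
clock 9: out=0, reg = 0x2A1D8

111000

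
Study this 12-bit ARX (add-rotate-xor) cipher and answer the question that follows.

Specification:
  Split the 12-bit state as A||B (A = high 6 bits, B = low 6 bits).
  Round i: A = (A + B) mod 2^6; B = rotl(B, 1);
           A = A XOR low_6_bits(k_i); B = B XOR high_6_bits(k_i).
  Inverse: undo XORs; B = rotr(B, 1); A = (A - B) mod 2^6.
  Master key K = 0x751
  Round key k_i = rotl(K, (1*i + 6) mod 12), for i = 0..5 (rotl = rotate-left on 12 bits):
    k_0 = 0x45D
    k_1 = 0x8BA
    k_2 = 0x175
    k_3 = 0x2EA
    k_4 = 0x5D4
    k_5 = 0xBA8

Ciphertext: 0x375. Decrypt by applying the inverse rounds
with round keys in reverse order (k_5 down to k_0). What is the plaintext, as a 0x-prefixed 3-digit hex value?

0x331

s_0 = ciphertext = 0x375
s_1 = InvRound(s_0, k_5) = 0xE2D
s_2 = InvRound(s_1, k_4) = 0x3DD
s_3 = InvRound(s_2, k_3) = 0x68B
s_4 = InvRound(s_3, k_2) = 0xA07
s_5 = InvRound(s_4, k_1) = 0x832
s_6 = InvRound(s_5, k_0) = 0x331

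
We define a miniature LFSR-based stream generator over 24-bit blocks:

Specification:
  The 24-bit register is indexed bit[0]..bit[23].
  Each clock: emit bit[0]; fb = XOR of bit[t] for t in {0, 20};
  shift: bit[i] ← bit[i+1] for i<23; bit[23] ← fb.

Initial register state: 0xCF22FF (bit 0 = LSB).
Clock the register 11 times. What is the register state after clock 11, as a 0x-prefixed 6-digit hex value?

0xD879E4

reg_0 = 0xCF22FF
clock 1: out=1, reg = 0xE7917F
clock 2: out=1, reg = 0xF3C8BF
clock 3: out=1, reg = 0x79E45F
clock 4: out=1, reg = 0x3CF22F
clock 5: out=1, reg = 0x1E7917
clock 6: out=1, reg = 0x0F3C8B
clock 7: out=1, reg = 0x879E45
clock 8: out=1, reg = 0xC3CF22
clock 9: out=0, reg = 0x61E791
clock 10: out=1, reg = 0xB0F3C8
clock 11: out=0, reg = 0xD879E4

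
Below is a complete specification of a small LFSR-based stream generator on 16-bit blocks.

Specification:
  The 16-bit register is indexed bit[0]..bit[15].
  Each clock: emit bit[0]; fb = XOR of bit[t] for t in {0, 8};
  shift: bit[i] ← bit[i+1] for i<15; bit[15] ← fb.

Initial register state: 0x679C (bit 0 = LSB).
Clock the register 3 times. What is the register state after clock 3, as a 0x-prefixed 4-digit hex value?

0x6CF3

reg_0 = 0x679C
clock 1: out=0, reg = 0xB3CE
clock 2: out=0, reg = 0xD9E7
clock 3: out=1, reg = 0x6CF3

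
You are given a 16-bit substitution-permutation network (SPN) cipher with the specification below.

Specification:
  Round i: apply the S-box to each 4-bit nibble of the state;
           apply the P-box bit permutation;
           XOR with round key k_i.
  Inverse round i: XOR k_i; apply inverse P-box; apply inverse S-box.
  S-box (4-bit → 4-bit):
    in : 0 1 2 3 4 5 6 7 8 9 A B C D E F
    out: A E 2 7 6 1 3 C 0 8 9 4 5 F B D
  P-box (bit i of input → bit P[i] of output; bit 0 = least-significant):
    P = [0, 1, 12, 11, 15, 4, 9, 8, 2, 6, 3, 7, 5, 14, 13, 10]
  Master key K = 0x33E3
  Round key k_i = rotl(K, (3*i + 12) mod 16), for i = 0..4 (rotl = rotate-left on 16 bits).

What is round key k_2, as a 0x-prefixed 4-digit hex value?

0xCF8C

K = 0x33E3
k_0 = rotl(K, (3*0+12) mod 16) = rotl(K, 12) = 0x333E
k_1 = rotl(K, (3*1+12) mod 16) = rotl(K, 15) = 0x99F1
k_2 = rotl(K, (3*2+12) mod 16) = rotl(K, 2) = 0xCF8C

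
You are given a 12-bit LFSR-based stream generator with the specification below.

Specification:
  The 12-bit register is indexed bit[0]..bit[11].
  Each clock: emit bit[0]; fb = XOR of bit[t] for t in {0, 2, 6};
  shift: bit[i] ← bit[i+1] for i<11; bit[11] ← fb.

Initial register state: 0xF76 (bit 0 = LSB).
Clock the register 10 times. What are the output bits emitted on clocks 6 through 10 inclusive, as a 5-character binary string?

reg_0 = 0xF76
clock 1: out=0, reg = 0x7BB
clock 2: out=1, reg = 0xBDD
clock 3: out=1, reg = 0xDEE
clock 4: out=0, reg = 0x6F7
clock 5: out=1, reg = 0xB7B
clock 6: out=1, reg = 0x5BD
clock 7: out=1, reg = 0x2DE
clock 8: out=0, reg = 0x16F
clock 9: out=1, reg = 0x8B7
clock 10: out=1, reg = 0x45B

11011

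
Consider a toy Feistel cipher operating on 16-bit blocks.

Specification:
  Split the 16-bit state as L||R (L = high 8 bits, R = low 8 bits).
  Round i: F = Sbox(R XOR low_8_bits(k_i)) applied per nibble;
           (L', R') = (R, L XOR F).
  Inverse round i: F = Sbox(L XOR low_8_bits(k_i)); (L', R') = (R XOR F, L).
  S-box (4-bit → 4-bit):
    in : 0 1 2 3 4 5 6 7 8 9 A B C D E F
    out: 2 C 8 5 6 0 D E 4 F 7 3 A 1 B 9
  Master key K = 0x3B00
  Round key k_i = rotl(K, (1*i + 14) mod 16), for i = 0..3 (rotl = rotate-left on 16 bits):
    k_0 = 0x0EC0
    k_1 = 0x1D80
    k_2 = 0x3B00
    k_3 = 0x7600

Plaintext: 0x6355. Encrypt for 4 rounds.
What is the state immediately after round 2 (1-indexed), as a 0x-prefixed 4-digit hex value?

0x9390

s_0 = plaintext = 0x6355
s_1 = Round(s_0, k_0) = 0x5593
s_2 = Round(s_1, k_1) = 0x9390
s_3 = Round(s_2, k_2) = 0x9061
s_4 = Round(s_3, k_3) = 0x614C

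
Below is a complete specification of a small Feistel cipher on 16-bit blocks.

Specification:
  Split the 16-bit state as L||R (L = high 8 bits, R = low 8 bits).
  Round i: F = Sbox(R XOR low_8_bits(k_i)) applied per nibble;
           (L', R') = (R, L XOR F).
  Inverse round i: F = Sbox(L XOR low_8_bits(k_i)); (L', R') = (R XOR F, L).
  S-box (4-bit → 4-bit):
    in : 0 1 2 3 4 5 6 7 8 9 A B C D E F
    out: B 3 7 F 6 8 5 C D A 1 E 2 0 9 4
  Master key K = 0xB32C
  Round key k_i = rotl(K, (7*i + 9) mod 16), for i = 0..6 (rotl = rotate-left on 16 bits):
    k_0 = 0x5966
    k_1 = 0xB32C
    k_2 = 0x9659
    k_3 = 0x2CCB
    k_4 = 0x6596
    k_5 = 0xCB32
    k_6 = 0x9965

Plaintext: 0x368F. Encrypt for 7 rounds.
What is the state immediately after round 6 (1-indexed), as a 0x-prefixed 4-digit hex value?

s_0 = plaintext = 0x368F
s_1 = Round(s_0, k_0) = 0x8FAC
s_2 = Round(s_1, k_1) = 0xAC54
s_3 = Round(s_2, k_2) = 0x541C
s_4 = Round(s_3, k_3) = 0x1C58
s_5 = Round(s_4, k_4) = 0x5835
s_6 = Round(s_5, k_5) = 0x35E4
s_7 = Round(s_6, k_6) = 0xE4E6

0x35E4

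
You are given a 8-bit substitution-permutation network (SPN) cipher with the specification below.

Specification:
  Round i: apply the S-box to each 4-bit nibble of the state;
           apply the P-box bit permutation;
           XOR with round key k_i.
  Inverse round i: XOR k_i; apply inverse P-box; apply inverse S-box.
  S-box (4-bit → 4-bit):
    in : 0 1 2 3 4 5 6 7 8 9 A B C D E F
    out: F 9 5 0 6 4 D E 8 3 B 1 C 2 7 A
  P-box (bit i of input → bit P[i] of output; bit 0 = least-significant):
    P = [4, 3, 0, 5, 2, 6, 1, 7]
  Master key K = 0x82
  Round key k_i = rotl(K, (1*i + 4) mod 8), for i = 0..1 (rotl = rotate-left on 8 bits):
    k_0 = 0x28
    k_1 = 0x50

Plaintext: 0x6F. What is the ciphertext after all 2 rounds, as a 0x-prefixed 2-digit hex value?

0xE1

s_0 = plaintext = 0x6F
s_1 = Round(s_0, k_0) = 0x86
s_2 = Round(s_1, k_1) = 0xE1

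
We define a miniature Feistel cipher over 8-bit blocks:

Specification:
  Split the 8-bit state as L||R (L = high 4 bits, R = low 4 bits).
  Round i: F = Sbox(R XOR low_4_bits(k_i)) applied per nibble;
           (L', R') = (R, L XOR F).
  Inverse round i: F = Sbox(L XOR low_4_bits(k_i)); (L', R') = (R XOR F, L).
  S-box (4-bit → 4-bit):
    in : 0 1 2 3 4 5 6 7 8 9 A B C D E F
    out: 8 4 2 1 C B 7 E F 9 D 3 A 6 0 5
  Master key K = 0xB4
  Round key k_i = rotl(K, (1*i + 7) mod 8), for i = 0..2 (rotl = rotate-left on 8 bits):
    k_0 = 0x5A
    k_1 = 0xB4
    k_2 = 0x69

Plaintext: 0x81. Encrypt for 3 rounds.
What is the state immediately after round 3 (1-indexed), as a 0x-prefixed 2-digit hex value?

0x4D

s_0 = plaintext = 0x81
s_1 = Round(s_0, k_0) = 0x1B
s_2 = Round(s_1, k_1) = 0xB4
s_3 = Round(s_2, k_2) = 0x4D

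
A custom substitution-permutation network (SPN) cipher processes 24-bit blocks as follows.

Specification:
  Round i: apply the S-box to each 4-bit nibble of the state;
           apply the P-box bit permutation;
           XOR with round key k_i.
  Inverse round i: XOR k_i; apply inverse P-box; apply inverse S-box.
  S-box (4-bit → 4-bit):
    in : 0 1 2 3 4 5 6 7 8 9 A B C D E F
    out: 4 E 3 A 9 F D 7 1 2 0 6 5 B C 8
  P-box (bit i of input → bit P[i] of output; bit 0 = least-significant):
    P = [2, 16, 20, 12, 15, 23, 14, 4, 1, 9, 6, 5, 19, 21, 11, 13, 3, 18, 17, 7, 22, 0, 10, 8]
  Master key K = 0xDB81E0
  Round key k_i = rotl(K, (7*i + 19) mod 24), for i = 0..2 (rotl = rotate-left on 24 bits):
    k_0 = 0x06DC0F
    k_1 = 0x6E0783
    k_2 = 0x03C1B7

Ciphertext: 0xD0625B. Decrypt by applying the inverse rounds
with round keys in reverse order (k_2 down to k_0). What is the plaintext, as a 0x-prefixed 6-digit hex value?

s_0 = ciphertext = 0xD0625B
s_1 = InvRound(s_0, k_2) = 0x46F127
s_2 = InvRound(s_1, k_1) = 0x0FD3C4
s_3 = InvRound(s_2, k_0) = 0x14C7A9

0x14C7A9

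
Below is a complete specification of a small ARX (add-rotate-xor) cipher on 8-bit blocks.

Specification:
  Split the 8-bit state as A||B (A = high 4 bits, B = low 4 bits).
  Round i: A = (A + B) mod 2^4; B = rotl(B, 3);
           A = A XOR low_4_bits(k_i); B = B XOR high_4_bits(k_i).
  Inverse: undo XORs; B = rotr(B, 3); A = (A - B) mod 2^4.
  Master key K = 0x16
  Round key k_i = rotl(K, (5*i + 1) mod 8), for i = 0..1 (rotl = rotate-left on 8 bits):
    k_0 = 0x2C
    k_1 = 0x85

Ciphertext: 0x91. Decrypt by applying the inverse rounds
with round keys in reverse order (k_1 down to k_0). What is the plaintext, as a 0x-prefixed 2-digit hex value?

s_0 = ciphertext = 0x91
s_1 = InvRound(s_0, k_1) = 0x93
s_2 = InvRound(s_1, k_0) = 0x32

0x32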